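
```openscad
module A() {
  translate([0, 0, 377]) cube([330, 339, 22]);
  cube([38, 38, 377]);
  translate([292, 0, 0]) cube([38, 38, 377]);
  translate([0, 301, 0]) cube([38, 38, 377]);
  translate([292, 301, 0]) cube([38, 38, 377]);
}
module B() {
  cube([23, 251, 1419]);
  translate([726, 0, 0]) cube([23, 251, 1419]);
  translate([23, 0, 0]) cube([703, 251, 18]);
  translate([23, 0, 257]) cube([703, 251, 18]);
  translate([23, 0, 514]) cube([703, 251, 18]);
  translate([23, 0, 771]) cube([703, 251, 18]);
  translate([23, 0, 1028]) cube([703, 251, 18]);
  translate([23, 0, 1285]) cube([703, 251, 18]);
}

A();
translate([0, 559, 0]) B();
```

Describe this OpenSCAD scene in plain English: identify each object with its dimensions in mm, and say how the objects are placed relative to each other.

A is a four-legged stool. The seat is a 330×339×22 mm slab whose top surface is at z = 399 mm; four square legs, each 38×38 mm in cross-section, run from the floor (z = 0) to the underside of the seat, each flush with a corner of the seat.

B is an open bookshelf. Two side panels, each 23 mm thick, 251 mm deep and 1419 mm tall, stand 749 mm apart (outside-to-outside). Between them sit 6 shelves, each 18 mm thick and 251 mm deep, spanning the full gap between the sides. The bottom shelf rests on the floor (its underside at z = 0) and the clear gap between one shelf's top and the next shelf's underside is 239 mm.

The bookshelf is on the floor beside the stool on its +y side.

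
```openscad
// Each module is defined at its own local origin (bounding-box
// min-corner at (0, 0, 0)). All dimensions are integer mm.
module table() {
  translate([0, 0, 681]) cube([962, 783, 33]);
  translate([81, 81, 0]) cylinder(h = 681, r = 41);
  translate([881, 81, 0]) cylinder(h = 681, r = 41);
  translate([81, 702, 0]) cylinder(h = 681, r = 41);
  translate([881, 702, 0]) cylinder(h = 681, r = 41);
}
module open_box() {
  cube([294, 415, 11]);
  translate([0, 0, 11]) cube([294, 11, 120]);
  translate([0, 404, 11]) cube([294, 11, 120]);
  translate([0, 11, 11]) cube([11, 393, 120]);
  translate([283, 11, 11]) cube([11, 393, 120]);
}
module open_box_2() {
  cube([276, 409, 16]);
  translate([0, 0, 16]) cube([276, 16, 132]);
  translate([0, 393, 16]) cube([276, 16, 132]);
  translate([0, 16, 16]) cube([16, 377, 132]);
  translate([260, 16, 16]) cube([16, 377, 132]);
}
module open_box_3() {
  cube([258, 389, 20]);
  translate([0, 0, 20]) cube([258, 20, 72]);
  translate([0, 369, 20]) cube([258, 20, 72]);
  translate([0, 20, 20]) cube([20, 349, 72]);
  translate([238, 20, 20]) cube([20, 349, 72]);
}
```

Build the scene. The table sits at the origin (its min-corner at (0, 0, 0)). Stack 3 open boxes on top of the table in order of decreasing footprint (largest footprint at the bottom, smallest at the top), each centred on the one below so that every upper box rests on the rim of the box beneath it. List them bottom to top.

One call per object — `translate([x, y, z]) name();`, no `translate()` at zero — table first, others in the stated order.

table();
translate([334, 184, 714]) open_box();
translate([343, 187, 845]) open_box_2();
translate([352, 197, 993]) open_box_3();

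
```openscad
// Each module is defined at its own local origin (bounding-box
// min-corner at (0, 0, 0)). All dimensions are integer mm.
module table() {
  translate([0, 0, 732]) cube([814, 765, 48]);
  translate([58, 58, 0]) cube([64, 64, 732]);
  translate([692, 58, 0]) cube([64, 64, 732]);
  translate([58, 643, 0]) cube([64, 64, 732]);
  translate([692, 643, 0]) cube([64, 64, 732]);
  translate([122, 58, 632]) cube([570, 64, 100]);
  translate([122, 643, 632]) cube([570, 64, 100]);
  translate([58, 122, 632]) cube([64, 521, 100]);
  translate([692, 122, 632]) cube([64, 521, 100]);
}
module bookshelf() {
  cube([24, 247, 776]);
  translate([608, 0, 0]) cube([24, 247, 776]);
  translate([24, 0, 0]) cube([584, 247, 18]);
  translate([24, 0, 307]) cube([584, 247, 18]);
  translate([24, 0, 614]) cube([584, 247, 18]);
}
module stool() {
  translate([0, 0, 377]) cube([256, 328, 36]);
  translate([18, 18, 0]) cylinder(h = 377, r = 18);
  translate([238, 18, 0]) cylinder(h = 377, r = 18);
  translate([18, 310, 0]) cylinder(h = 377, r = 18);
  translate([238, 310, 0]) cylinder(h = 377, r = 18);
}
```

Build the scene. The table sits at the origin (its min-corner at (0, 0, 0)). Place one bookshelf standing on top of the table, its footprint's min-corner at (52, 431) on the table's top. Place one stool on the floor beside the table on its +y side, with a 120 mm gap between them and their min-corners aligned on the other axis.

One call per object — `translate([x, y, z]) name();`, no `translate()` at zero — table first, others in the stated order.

table();
translate([52, 431, 780]) bookshelf();
translate([0, 885, 0]) stool();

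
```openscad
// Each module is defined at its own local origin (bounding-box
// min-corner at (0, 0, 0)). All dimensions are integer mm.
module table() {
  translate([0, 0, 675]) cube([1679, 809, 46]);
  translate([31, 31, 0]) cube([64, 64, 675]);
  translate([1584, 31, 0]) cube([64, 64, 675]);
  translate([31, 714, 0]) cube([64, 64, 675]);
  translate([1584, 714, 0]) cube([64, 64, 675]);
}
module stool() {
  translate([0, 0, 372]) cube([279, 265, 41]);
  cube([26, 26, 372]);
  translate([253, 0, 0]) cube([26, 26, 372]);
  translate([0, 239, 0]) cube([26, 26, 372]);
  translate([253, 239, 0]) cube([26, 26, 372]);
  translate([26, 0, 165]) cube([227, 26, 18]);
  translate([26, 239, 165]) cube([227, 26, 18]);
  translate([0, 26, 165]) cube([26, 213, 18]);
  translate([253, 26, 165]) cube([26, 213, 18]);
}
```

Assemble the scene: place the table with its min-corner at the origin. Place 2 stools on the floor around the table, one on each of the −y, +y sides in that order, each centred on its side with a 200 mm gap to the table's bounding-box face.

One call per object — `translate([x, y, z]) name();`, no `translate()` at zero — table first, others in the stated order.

table();
translate([700, -465, 0]) stool();
translate([700, 1009, 0]) stool();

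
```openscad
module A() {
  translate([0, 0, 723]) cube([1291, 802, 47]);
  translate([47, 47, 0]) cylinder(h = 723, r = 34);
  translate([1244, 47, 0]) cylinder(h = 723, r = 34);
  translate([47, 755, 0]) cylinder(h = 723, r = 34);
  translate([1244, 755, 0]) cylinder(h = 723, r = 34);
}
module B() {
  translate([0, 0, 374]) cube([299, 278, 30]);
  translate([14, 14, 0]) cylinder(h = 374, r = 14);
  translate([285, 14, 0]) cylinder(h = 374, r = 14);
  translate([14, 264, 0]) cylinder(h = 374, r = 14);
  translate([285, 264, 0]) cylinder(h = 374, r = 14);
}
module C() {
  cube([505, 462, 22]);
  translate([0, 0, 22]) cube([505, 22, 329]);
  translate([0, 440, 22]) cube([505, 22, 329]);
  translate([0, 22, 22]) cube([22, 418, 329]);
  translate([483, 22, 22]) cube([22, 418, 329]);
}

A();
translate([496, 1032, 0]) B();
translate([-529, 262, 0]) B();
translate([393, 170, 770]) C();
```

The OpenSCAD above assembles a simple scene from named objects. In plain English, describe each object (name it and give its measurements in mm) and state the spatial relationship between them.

A is a rectangular dining table. The top is 1291×802×47 mm with its upper surface at z = 770 mm. It stands on four round legs of 68 mm diameter, each leg's bounding box inset 13 mm from the nearest pair of top edges, running from the floor to the underside of the top.

B is a four-legged stool. The seat is a 299×278×30 mm slab whose top surface is at z = 404 mm; four round legs, each 28 mm in diameter, run from the floor (z = 0) to the underside of the seat, each leg's axis is inset half a diameter from the nearest pair of seat edges (so the leg's bounding box is flush with the corner).

C is an open-topped rectangular box: outside dimensions 505×462×351 mm, with a uniform wall and base thickness of 22 mm. The base is a full 505×462 slab on the floor; four walls sit on top of the base. The front and back walls (the −y and +y sides) span the full width; the two side walls fit between them.

Two stools sit around the table at the +y, −x sides. The open box is on top of the table, centred.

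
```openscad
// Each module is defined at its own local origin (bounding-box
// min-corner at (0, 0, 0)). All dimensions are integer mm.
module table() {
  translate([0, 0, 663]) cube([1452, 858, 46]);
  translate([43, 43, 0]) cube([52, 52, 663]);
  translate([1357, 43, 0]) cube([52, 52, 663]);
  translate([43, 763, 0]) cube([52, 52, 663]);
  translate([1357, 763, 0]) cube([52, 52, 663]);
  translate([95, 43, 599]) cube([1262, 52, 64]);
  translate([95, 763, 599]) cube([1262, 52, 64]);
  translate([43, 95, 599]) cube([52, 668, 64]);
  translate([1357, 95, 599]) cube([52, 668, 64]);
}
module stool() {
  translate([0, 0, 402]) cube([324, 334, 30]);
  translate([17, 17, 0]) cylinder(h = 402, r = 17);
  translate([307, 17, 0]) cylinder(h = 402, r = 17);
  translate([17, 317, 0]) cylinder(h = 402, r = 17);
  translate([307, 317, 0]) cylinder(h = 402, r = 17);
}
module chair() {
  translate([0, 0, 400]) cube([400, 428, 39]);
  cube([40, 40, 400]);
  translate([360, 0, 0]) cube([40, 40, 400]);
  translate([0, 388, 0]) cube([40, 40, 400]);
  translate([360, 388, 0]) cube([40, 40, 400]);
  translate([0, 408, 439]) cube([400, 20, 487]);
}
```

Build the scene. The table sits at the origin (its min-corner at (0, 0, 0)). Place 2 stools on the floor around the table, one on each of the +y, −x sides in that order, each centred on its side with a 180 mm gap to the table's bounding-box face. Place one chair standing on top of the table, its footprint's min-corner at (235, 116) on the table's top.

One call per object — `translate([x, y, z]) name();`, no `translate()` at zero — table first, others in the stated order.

table();
translate([564, 1038, 0]) stool();
translate([-504, 262, 0]) stool();
translate([235, 116, 709]) chair();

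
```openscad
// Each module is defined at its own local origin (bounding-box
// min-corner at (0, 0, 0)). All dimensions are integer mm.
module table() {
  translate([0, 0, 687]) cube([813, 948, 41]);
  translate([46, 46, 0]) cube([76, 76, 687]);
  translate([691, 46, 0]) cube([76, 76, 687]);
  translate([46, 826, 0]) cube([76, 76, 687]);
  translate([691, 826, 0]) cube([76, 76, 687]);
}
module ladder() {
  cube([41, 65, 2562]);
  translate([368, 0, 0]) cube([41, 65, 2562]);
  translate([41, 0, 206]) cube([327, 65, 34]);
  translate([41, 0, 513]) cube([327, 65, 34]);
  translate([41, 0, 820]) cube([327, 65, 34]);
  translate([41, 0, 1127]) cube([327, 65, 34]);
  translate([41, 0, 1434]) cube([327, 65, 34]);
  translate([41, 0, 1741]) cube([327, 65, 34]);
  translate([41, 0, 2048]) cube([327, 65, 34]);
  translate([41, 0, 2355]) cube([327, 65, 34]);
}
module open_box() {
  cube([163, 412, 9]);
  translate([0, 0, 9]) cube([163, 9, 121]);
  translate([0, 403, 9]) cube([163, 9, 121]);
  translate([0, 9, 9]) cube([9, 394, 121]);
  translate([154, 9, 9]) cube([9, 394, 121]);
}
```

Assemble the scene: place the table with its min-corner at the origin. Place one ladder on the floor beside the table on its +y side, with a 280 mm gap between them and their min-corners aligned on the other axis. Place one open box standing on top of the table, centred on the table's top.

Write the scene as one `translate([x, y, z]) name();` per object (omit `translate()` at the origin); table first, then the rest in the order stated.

table();
translate([0, 1228, 0]) ladder();
translate([325, 268, 728]) open_box();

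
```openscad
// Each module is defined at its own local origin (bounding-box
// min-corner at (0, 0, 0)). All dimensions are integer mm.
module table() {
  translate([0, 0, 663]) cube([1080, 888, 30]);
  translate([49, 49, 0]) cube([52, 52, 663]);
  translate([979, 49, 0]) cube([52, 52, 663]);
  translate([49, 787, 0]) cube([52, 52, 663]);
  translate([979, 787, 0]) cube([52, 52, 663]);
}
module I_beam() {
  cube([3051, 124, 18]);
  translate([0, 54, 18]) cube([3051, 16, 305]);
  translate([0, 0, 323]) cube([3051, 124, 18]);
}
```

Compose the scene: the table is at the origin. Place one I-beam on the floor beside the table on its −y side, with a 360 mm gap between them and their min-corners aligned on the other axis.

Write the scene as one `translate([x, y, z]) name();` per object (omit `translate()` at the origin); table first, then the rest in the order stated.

table();
translate([0, -484, 0]) I_beam();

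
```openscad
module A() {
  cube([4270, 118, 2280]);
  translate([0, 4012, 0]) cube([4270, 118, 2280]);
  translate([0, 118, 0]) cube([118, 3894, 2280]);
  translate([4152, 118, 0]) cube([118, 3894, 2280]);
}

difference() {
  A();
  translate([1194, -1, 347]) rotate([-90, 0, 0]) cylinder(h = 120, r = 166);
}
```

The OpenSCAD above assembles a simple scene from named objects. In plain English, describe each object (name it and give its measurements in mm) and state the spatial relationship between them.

A is a box-shaped house frame (walls only): outside footprint 4270×4130 mm, wall height 2280 mm, wall thickness 118 mm. The two y-facing walls run the full x-width; the two x-facing walls fit between the inner faces of the y-facing walls.

The house frame has a circular hole of radius 166 mm through its front wall, centred at (x = 1194, z = 347).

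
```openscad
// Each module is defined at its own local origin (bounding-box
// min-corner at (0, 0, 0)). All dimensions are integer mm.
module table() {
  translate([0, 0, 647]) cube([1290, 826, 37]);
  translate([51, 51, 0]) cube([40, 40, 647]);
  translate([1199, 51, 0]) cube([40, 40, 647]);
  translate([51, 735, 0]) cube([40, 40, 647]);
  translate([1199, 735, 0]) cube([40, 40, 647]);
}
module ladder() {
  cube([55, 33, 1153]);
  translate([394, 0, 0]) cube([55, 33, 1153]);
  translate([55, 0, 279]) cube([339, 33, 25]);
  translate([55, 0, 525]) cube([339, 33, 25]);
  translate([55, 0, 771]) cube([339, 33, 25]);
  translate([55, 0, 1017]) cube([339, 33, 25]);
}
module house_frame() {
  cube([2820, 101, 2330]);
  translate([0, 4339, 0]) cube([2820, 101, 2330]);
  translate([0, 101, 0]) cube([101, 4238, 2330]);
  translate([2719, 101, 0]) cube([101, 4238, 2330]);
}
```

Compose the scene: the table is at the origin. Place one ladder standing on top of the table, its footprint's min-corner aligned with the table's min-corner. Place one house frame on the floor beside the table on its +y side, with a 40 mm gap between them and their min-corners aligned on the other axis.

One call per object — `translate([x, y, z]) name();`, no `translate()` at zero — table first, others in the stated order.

table();
translate([0, 0, 684]) ladder();
translate([0, 866, 0]) house_frame();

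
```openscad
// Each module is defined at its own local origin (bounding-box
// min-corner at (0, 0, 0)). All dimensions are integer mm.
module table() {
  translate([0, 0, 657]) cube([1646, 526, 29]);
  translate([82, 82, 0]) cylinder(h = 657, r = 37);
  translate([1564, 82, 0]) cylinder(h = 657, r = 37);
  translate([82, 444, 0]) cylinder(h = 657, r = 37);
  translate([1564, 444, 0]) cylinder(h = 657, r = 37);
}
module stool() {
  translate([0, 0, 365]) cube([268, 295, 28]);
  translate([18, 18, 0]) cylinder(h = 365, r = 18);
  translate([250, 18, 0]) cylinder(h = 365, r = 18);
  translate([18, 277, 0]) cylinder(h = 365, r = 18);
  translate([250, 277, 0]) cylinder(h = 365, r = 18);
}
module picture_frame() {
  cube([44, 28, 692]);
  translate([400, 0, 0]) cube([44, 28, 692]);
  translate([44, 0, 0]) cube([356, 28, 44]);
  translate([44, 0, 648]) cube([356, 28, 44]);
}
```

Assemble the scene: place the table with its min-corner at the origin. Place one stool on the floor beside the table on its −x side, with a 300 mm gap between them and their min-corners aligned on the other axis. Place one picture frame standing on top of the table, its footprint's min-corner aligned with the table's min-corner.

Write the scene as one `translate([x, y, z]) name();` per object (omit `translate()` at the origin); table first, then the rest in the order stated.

table();
translate([-568, 0, 0]) stool();
translate([0, 0, 686]) picture_frame();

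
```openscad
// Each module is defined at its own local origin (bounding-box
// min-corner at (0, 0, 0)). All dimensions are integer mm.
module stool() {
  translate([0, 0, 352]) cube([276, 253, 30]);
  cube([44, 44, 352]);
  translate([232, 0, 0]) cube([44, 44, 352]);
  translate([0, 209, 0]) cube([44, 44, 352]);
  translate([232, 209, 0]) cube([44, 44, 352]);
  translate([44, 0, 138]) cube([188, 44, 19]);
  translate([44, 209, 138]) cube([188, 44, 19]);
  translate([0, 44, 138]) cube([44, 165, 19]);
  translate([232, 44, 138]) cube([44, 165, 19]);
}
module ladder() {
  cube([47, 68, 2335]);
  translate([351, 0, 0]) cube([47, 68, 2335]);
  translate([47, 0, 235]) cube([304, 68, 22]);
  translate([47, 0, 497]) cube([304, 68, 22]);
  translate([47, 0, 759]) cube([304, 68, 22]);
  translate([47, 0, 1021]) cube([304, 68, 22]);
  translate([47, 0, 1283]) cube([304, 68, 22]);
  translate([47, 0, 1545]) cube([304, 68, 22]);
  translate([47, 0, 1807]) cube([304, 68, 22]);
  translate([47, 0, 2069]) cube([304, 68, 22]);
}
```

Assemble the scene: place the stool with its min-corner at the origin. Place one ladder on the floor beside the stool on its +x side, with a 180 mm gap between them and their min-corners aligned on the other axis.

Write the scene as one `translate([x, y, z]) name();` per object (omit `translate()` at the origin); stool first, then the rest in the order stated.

stool();
translate([456, 0, 0]) ladder();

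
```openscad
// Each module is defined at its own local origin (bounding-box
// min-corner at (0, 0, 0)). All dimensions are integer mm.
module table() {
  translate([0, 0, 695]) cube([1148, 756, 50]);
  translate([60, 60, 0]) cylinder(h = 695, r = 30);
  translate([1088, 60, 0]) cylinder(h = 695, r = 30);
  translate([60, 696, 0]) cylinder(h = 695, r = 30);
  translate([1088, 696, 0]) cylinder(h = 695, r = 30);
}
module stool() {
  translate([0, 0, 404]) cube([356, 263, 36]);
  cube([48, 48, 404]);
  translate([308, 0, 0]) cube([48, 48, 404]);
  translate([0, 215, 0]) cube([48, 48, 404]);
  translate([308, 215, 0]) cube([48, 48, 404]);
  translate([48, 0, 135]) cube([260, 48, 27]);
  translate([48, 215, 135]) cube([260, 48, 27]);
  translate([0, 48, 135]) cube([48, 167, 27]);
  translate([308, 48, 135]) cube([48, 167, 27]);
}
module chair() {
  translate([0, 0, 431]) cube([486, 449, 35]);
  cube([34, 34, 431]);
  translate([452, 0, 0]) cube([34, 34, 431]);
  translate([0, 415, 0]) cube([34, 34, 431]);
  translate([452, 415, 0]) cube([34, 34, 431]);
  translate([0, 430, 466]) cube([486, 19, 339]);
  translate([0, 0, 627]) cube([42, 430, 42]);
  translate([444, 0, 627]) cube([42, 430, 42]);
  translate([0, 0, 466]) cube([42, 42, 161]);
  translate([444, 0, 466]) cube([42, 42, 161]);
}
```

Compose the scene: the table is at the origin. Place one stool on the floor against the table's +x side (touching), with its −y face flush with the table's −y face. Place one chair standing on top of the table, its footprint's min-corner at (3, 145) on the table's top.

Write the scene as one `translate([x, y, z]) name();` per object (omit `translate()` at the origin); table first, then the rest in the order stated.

table();
translate([1148, 0, 0]) stool();
translate([3, 145, 745]) chair();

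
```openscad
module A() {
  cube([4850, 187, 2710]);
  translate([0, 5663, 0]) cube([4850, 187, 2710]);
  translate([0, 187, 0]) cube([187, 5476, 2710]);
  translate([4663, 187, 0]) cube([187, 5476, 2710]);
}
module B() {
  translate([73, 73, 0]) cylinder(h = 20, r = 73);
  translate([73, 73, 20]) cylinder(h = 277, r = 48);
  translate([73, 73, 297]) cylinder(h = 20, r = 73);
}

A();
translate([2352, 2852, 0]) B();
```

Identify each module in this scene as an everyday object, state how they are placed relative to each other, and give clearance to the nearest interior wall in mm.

A is a house frame. B is a spool. The spool sits inside the house frame, centred. The clearance to the nearest interior wall is 2165 mm.

Clearances: x = 2165, y = 2665; minimum 2165 mm.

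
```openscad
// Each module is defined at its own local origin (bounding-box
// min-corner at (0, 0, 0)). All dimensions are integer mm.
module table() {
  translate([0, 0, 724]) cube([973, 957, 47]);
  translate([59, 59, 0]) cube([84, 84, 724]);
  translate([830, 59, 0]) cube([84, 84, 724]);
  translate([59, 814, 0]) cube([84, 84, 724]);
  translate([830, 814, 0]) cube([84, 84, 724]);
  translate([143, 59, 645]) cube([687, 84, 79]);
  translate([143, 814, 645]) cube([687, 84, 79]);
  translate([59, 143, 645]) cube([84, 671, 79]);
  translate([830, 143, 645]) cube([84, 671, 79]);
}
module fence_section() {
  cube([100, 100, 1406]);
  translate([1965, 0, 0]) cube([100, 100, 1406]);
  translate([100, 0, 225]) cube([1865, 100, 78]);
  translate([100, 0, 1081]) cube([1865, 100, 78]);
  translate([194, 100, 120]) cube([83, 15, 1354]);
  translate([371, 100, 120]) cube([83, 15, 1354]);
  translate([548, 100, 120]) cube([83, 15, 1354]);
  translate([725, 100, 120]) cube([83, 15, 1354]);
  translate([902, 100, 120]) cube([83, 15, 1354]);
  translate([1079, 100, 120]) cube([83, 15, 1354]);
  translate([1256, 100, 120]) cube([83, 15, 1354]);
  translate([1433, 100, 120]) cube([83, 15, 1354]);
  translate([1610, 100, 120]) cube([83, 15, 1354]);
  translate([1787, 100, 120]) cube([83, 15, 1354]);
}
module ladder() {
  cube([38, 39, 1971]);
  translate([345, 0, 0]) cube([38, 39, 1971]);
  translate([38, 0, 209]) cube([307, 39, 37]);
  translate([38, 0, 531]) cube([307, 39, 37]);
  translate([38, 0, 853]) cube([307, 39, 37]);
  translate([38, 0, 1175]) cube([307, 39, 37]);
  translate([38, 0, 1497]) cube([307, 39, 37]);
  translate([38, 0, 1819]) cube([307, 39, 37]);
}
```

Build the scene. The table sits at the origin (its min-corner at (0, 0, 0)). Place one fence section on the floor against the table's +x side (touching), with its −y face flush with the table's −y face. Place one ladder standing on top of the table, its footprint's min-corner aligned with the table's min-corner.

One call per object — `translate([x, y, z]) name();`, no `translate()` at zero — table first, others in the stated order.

table();
translate([973, 0, 0]) fence_section();
translate([0, 0, 771]) ladder();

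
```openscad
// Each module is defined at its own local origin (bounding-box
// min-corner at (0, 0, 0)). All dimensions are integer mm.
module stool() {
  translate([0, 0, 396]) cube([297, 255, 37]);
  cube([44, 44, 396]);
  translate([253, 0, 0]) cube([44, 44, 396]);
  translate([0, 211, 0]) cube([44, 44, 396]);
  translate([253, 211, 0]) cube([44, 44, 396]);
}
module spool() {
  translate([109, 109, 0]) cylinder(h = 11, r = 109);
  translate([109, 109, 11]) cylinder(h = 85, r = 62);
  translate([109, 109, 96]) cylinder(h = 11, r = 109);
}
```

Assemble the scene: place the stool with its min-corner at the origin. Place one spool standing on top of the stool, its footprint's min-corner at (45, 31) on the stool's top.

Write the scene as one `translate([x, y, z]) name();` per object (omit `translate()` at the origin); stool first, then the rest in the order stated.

stool();
translate([45, 31, 433]) spool();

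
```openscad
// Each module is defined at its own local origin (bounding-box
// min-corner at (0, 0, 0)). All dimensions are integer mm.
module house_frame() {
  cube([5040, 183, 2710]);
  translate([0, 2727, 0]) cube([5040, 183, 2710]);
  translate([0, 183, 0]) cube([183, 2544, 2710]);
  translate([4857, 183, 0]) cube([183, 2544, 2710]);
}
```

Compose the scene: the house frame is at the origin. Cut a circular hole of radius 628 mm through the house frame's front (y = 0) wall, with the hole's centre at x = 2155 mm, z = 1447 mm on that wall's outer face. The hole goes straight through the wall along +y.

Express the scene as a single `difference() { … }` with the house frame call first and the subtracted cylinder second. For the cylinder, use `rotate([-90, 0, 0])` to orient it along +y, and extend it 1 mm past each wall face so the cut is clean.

difference() {
  house_frame();
  translate([2155, -1, 1447]) rotate([-90, 0, 0]) cylinder(h = 185, r = 628);
}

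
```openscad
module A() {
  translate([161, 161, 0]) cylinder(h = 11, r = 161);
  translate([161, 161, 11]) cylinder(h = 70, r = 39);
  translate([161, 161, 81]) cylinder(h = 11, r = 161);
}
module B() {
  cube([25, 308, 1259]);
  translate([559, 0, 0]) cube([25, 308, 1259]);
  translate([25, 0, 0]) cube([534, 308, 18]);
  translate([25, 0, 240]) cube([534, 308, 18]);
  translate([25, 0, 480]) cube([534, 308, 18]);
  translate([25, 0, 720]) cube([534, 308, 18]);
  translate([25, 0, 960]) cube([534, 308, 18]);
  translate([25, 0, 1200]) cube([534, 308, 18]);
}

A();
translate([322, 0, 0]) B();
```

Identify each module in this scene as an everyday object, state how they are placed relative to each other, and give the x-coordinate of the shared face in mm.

The spool's +x face and the bookshelf's −x face are both at x = 322 mm.

A is a spool. B is a bookshelf. The bookshelf is against the spool's +x side, with their −y faces flush. The x-coordinate of the shared face is 322 mm.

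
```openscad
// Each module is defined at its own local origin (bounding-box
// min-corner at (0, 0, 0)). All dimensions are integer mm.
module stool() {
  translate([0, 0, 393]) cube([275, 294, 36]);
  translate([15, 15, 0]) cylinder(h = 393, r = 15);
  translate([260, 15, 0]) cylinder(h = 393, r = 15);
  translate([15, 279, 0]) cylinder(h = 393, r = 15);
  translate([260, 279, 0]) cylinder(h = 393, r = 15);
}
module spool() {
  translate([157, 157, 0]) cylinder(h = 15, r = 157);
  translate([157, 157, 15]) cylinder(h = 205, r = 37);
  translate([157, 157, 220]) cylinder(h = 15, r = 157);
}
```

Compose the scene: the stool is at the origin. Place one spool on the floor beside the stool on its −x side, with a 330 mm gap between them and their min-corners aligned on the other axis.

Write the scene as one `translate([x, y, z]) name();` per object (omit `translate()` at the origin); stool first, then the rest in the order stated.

stool();
translate([-644, 0, 0]) spool();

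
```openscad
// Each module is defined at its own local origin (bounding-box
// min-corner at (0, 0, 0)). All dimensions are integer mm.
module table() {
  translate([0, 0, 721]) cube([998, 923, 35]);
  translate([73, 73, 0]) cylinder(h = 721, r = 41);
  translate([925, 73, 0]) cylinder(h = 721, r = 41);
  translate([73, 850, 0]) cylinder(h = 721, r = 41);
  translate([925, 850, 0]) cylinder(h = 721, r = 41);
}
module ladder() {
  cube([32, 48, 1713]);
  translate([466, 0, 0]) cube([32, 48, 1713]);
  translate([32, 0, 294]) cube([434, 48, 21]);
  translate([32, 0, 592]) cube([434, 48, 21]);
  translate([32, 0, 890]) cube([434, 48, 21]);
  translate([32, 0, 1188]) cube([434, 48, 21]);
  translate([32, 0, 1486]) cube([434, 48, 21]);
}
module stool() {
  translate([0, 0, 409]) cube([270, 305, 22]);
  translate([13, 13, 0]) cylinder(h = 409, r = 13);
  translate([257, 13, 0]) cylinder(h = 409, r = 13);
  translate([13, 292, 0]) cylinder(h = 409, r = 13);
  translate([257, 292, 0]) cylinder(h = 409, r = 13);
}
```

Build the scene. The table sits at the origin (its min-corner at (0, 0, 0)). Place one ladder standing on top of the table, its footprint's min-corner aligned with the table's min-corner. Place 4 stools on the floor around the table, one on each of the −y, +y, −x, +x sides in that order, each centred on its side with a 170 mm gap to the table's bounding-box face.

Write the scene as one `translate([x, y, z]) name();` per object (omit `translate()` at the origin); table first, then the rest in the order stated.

table();
translate([0, 0, 756]) ladder();
translate([364, -475, 0]) stool();
translate([364, 1093, 0]) stool();
translate([-440, 309, 0]) stool();
translate([1168, 309, 0]) stool();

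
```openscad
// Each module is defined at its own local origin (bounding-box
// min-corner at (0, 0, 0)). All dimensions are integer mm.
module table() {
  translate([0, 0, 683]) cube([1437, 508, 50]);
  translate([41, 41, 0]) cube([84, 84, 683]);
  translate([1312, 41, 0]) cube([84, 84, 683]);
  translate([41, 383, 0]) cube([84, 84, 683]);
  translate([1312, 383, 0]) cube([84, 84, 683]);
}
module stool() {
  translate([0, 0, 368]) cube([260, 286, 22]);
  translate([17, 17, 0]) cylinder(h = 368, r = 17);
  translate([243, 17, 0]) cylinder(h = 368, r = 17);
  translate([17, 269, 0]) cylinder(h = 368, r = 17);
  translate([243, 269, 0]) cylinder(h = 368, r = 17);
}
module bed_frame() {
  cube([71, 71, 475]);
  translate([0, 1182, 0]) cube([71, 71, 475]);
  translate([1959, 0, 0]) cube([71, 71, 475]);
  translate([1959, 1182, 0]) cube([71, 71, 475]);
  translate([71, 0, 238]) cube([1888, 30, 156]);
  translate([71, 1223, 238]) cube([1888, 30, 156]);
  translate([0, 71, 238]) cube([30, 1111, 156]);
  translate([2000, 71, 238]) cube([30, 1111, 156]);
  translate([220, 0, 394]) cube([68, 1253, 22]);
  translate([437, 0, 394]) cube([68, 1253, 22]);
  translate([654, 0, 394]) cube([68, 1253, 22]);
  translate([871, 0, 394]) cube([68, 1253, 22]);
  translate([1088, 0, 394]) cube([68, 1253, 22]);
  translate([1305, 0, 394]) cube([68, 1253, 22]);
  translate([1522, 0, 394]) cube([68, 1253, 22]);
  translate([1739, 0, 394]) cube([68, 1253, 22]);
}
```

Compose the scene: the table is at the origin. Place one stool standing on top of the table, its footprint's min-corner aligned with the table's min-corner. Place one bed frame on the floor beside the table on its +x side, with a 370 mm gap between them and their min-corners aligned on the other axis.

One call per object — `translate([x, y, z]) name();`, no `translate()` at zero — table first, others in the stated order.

table();
translate([0, 0, 733]) stool();
translate([1807, 0, 0]) bed_frame();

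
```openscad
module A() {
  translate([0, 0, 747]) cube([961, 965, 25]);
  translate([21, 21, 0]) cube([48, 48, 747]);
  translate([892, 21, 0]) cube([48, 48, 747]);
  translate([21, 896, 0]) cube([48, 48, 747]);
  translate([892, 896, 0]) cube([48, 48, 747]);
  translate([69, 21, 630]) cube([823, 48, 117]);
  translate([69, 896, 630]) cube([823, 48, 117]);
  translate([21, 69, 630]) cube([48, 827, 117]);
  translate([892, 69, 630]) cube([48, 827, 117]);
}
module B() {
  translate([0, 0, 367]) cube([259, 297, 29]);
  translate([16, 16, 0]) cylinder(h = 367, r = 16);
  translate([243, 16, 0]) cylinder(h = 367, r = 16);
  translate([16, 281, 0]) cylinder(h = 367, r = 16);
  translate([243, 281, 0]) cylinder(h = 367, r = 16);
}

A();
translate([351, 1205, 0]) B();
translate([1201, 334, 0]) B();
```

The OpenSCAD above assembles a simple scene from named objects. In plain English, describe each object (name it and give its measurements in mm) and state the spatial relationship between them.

A is a rectangular dining table. The top is 961×965×25 mm with its upper surface at z = 772 mm. It stands on four 48×48 mm square legs, each inset 21 mm from the nearest pair of top edges, running from the floor to the underside of the top. Four apron rails, 48 mm thick and 117 mm tall, run between adjacent legs with their top edges flush with the underside of the top and their outer faces flush with the legs' outer faces.

B is a four-legged stool. The seat is 259×297 mm, 29 mm thick, top at z = 396 mm. It stands on four round legs, each 32 mm in diameter, from z = 0 to the seat underside, each leg's axis is inset half a diameter from the nearest pair of seat edges (so the leg's bounding box is flush with the corner).

Two stools sit around the table at the +y, +x sides.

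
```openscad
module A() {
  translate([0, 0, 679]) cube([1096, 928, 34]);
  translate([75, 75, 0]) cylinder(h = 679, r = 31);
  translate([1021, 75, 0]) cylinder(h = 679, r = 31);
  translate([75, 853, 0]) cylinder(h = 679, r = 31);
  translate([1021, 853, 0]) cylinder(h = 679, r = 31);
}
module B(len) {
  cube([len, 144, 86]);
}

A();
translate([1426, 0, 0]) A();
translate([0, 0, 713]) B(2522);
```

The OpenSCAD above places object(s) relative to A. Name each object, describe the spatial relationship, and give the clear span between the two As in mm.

A is a table. B is a beam. A beam spans the tops of two tables. The clear span between the two tables is 330 mm.

Second table starts at x = 1426; first ends at x = 1096; clear span = 1426 − 1096 = 330 mm.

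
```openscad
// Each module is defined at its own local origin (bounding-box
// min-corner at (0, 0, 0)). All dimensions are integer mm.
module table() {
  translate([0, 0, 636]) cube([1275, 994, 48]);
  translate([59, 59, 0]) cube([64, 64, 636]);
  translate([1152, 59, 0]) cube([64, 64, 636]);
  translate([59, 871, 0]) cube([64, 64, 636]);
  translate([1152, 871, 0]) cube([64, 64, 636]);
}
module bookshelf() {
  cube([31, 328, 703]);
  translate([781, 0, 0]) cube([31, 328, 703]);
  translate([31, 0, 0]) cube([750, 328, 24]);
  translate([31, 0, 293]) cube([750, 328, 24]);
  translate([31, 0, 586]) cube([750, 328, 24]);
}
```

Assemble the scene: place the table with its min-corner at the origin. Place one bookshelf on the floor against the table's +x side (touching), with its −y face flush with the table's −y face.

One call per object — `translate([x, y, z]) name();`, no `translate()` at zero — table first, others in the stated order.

table();
translate([1275, 0, 0]) bookshelf();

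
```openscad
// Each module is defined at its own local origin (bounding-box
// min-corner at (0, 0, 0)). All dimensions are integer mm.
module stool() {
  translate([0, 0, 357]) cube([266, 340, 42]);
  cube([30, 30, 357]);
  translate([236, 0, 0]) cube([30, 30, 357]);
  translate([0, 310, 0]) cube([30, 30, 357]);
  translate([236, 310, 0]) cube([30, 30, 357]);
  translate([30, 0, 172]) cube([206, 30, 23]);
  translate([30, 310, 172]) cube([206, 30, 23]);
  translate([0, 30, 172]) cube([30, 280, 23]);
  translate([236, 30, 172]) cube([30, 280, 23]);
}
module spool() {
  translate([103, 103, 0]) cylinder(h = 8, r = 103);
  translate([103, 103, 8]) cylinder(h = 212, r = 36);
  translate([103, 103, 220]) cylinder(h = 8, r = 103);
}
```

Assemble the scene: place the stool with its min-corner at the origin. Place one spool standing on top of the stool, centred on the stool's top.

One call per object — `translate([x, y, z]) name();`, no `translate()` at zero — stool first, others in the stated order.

stool();
translate([30, 67, 399]) spool();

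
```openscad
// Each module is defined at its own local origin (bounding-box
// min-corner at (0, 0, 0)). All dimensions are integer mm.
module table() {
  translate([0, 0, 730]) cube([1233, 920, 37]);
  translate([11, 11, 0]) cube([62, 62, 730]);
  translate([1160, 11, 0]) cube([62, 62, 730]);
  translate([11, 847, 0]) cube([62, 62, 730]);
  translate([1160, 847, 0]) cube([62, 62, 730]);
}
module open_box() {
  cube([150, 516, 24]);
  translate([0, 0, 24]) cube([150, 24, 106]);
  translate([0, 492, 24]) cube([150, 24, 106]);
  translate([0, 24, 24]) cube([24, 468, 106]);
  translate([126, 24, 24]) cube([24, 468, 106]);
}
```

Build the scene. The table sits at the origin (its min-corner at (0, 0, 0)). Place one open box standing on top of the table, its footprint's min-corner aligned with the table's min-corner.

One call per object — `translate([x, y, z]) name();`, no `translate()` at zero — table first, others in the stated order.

table();
translate([0, 0, 767]) open_box();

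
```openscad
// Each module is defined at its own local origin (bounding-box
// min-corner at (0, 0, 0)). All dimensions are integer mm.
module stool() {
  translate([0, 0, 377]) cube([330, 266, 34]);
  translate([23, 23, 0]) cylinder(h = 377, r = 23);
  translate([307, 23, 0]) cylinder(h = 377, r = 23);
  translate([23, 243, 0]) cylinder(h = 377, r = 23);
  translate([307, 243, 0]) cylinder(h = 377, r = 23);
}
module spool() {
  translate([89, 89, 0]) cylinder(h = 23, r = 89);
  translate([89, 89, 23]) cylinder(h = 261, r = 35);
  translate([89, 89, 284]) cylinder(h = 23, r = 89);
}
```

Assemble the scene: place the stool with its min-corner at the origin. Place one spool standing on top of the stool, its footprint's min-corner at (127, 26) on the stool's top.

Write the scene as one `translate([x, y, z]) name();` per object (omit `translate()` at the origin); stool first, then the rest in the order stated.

stool();
translate([127, 26, 411]) spool();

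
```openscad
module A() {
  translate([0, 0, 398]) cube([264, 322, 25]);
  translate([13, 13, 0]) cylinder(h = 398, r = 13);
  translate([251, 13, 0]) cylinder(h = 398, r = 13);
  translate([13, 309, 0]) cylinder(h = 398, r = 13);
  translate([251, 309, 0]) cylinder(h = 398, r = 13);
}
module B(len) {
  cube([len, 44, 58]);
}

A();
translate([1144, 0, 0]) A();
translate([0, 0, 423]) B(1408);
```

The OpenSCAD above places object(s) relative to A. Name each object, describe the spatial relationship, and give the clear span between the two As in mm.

A is a stool. B is a beam. A beam spans the tops of two stools. The clear span between the two stools is 880 mm.

Second stool starts at x = 1144; first ends at x = 264; clear span = 1144 − 264 = 880 mm.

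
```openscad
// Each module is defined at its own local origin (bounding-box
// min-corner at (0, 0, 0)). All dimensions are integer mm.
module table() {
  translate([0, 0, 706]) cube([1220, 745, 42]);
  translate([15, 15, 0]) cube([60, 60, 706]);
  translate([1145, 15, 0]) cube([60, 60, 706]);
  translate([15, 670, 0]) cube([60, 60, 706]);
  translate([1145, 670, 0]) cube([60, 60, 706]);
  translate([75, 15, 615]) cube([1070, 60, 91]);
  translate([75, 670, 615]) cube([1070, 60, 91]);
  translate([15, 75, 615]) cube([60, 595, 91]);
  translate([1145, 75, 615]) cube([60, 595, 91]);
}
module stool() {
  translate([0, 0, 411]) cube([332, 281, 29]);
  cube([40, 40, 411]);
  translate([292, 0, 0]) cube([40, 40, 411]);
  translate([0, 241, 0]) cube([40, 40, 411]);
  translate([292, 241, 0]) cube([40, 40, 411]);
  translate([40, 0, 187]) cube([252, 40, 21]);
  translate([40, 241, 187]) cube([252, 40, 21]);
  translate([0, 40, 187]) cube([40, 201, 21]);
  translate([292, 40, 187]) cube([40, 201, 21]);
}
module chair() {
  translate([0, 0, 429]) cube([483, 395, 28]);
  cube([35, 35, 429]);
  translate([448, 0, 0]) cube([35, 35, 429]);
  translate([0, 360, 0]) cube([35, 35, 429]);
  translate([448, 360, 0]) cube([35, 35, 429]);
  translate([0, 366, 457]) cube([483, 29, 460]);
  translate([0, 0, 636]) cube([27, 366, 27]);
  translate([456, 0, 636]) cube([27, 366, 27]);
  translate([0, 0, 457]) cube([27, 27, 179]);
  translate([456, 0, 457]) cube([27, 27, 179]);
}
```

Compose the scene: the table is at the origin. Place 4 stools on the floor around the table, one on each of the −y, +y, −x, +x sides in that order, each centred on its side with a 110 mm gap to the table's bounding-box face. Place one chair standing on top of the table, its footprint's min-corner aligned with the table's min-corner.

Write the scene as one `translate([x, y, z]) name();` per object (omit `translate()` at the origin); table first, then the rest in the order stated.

table();
translate([444, -391, 0]) stool();
translate([444, 855, 0]) stool();
translate([-442, 232, 0]) stool();
translate([1330, 232, 0]) stool();
translate([0, 0, 748]) chair();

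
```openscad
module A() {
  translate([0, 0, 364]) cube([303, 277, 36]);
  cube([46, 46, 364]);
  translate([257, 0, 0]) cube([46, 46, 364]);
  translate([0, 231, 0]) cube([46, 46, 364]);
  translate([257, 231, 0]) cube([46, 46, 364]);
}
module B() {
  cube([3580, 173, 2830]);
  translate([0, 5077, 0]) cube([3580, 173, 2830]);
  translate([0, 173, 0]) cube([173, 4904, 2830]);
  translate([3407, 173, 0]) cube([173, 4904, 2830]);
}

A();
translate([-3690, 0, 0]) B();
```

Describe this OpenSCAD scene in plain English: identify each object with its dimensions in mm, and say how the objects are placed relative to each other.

A is a four-legged stool. The seat is a 303×277×36 mm slab whose top surface is at z = 400 mm; four square legs, each 46×46 mm in cross-section, run from the floor (z = 0) to the underside of the seat, each flush with a corner of the seat.

B is a box-shaped house frame (walls only): outside footprint 3580×5250 mm, wall height 2830 mm, wall thickness 173 mm. The two y-facing walls run the full x-width; the two x-facing walls fit between the inner faces of the y-facing walls.

The house frame is on the floor beside the stool on its −x side.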